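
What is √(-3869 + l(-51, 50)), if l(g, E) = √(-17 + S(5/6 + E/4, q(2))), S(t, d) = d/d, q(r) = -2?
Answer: √(-3869 + 4*I) ≈ 0.0322 + 62.201*I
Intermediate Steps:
S(t, d) = 1
l(g, E) = 4*I (l(g, E) = √(-17 + 1) = √(-16) = 4*I)
√(-3869 + l(-51, 50)) = √(-3869 + 4*I)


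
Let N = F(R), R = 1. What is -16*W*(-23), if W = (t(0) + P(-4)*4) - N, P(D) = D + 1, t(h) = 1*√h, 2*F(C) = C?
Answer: -4600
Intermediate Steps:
F(C) = C/2
N = ½ (N = (½)*1 = ½ ≈ 0.50000)
t(h) = √h
P(D) = 1 + D
W = -25/2 (W = (√0 + (1 - 4)*4) - 1*½ = (0 - 3*4) - ½ = (0 - 12) - ½ = -12 - ½ = -25/2 ≈ -12.500)
-16*W*(-23) = -16*(-25/2)*(-23) = 200*(-23) = -4600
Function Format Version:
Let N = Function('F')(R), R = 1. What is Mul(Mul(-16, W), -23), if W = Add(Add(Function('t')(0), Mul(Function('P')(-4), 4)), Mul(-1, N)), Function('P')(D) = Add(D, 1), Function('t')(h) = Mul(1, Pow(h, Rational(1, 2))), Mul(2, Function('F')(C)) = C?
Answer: -4600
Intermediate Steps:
Function('F')(C) = Mul(Rational(1, 2), C)
N = Rational(1, 2) (N = Mul(Rational(1, 2), 1) = Rational(1, 2) ≈ 0.50000)
Function('t')(h) = Pow(h, Rational(1, 2))
Function('P')(D) = Add(1, D)
W = Rational(-25, 2) (W = Add(Add(Pow(0, Rational(1, 2)), Mul(Add(1, -4), 4)), Mul(-1, Rational(1, 2))) = Add(Add(0, Mul(-3, 4)), Rational(-1, 2)) = Add(Add(0, -12), Rational(-1, 2)) = Add(-12, Rational(-1, 2)) = Rational(-25, 2) ≈ -12.500)
Mul(Mul(-16, W), -23) = Mul(Mul(-16, Rational(-25, 2)), -23) = Mul(200, -23) = -4600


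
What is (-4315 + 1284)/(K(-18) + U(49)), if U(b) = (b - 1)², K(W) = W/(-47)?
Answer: -142457/108306 ≈ -1.3153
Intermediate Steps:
K(W) = -W/47 (K(W) = W*(-1/47) = -W/47)
U(b) = (-1 + b)²
(-4315 + 1284)/(K(-18) + U(49)) = (-4315 + 1284)/(-1/47*(-18) + (-1 + 49)²) = -3031/(18/47 + 48²) = -3031/(18/47 + 2304) = -3031/108306/47 = -3031*47/108306 = -142457/108306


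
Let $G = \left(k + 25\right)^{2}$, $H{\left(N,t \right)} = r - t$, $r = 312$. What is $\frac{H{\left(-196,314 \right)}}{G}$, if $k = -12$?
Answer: $- \frac{2}{169} \approx -0.011834$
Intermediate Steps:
$H{\left(N,t \right)} = 312 - t$
$G = 169$ ($G = \left(-12 + 25\right)^{2} = 13^{2} = 169$)
$\frac{H{\left(-196,314 \right)}}{G} = \frac{312 - 314}{169} = \left(312 - 314\right) \frac{1}{169} = \left(-2\right) \frac{1}{169} = - \frac{2}{169}$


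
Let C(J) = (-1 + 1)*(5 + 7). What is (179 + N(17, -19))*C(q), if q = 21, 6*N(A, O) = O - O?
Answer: 0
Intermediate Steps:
N(A, O) = 0 (N(A, O) = (O - O)/6 = (1/6)*0 = 0)
C(J) = 0 (C(J) = 0*12 = 0)
(179 + N(17, -19))*C(q) = (179 + 0)*0 = 179*0 = 0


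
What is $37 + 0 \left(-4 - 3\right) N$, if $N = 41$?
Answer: $37$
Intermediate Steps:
$37 + 0 \left(-4 - 3\right) N = 37 + 0 \left(-4 - 3\right) 41 = 37 + 0 \left(-7\right) 41 = 37 + 0 \cdot 41 = 37 + 0 = 37$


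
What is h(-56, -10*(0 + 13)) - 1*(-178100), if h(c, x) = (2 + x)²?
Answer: 194484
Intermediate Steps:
h(-56, -10*(0 + 13)) - 1*(-178100) = (2 - 10*(0 + 13))² - 1*(-178100) = (2 - 10*13)² + 178100 = (2 - 130)² + 178100 = (-128)² + 178100 = 16384 + 178100 = 194484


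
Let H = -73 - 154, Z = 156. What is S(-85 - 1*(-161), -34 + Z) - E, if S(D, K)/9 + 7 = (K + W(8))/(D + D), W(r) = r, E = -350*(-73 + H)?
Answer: -7984203/76 ≈ -1.0506e+5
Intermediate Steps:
H = -227
E = 105000 (E = -350*(-73 - 227) = -350*(-300) = 105000)
S(D, K) = -63 + 9*(8 + K)/(2*D) (S(D, K) = -63 + 9*((K + 8)/(D + D)) = -63 + 9*((8 + K)/((2*D))) = -63 + 9*((8 + K)*(1/(2*D))) = -63 + 9*((8 + K)/(2*D)) = -63 + 9*(8 + K)/(2*D))
S(-85 - 1*(-161), -34 + Z) - E = 9*(8 + (-34 + 156) - 14*(-85 - 1*(-161)))/(2*(-85 - 1*(-161))) - 1*105000 = 9*(8 + 122 - 14*(-85 + 161))/(2*(-85 + 161)) - 105000 = (9/2)*(8 + 122 - 14*76)/76 - 105000 = (9/2)*(1/76)*(8 + 122 - 1064) - 105000 = (9/2)*(1/76)*(-934) - 105000 = -4203/76 - 105000 = -7984203/76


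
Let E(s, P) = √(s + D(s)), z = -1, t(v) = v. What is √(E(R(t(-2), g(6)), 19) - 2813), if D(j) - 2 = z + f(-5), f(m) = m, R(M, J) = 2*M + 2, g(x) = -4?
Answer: √(-2813 + I*√6) ≈ 0.0231 + 53.038*I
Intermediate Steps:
R(M, J) = 2 + 2*M
D(j) = -4 (D(j) = 2 + (-1 - 5) = 2 - 6 = -4)
E(s, P) = √(-4 + s) (E(s, P) = √(s - 4) = √(-4 + s))
√(E(R(t(-2), g(6)), 19) - 2813) = √(√(-4 + (2 + 2*(-2))) - 2813) = √(√(-4 + (2 - 4)) - 2813) = √(√(-4 - 2) - 2813) = √(√(-6) - 2813) = √(I*√6 - 2813) = √(-2813 + I*√6)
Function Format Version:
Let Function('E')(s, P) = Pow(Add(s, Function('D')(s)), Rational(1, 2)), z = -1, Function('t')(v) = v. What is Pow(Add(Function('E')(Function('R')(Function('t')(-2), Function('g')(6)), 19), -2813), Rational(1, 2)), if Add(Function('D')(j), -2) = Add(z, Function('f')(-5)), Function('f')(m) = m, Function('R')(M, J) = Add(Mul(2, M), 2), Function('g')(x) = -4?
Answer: Pow(Add(-2813, Mul(I, Pow(6, Rational(1, 2)))), Rational(1, 2)) ≈ Add(0.0231, Mul(53.038, I))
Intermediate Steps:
Function('R')(M, J) = Add(2, Mul(2, M))
Function('D')(j) = -4 (Function('D')(j) = Add(2, Add(-1, -5)) = Add(2, -6) = -4)
Function('E')(s, P) = Pow(Add(-4, s), Rational(1, 2)) (Function('E')(s, P) = Pow(Add(s, -4), Rational(1, 2)) = Pow(Add(-4, s), Rational(1, 2)))
Pow(Add(Function('E')(Function('R')(Function('t')(-2), Function('g')(6)), 19), -2813), Rational(1, 2)) = Pow(Add(Pow(Add(-4, Add(2, Mul(2, -2))), Rational(1, 2)), -2813), Rational(1, 2)) = Pow(Add(Pow(Add(-4, Add(2, -4)), Rational(1, 2)), -2813), Rational(1, 2)) = Pow(Add(Pow(Add(-4, -2), Rational(1, 2)), -2813), Rational(1, 2)) = Pow(Add(Pow(-6, Rational(1, 2)), -2813), Rational(1, 2)) = Pow(Add(Mul(I, Pow(6, Rational(1, 2))), -2813), Rational(1, 2)) = Pow(Add(-2813, Mul(I, Pow(6, Rational(1, 2)))), Rational(1, 2))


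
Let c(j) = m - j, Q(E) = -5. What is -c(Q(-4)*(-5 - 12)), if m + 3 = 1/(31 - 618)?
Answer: 51657/587 ≈ 88.002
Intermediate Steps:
m = -1762/587 (m = -3 + 1/(31 - 618) = -3 + 1/(-587) = -3 - 1/587 = -1762/587 ≈ -3.0017)
c(j) = -1762/587 - j
-c(Q(-4)*(-5 - 12)) = -(-1762/587 - (-5)*(-5 - 12)) = -(-1762/587 - (-5)*(-17)) = -(-1762/587 - 1*85) = -(-1762/587 - 85) = -1*(-51657/587) = 51657/587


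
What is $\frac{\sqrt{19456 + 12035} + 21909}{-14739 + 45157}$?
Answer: $\frac{327}{454} + \frac{3 \sqrt{3499}}{30418} \approx 0.7261$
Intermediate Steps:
$\frac{\sqrt{19456 + 12035} + 21909}{-14739 + 45157} = \frac{\sqrt{31491} + 21909}{30418} = \left(3 \sqrt{3499} + 21909\right) \frac{1}{30418} = \left(21909 + 3 \sqrt{3499}\right) \frac{1}{30418} = \frac{327}{454} + \frac{3 \sqrt{3499}}{30418}$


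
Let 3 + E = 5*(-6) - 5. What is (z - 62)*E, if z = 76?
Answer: -532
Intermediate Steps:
E = -38 (E = -3 + (5*(-6) - 5) = -3 + (-30 - 5) = -3 - 35 = -38)
(z - 62)*E = (76 - 62)*(-38) = 14*(-38) = -532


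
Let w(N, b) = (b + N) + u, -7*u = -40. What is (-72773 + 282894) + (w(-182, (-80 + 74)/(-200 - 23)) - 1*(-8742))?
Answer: 341370003/1561 ≈ 2.1869e+5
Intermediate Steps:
u = 40/7 (u = -⅐*(-40) = 40/7 ≈ 5.7143)
w(N, b) = 40/7 + N + b (w(N, b) = (b + N) + 40/7 = (N + b) + 40/7 = 40/7 + N + b)
(-72773 + 282894) + (w(-182, (-80 + 74)/(-200 - 23)) - 1*(-8742)) = (-72773 + 282894) + ((40/7 - 182 + (-80 + 74)/(-200 - 23)) - 1*(-8742)) = 210121 + ((40/7 - 182 - 6/(-223)) + 8742) = 210121 + ((40/7 - 182 - 6*(-1/223)) + 8742) = 210121 + ((40/7 - 182 + 6/223) + 8742) = 210121 + (-275140/1561 + 8742) = 210121 + 13371122/1561 = 341370003/1561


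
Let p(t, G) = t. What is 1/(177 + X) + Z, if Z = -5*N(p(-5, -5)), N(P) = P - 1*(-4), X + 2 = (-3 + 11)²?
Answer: 1196/239 ≈ 5.0042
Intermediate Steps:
X = 62 (X = -2 + (-3 + 11)² = -2 + 8² = -2 + 64 = 62)
N(P) = 4 + P (N(P) = P + 4 = 4 + P)
Z = 5 (Z = -5*(4 - 5) = -5*(-1) = 5)
1/(177 + X) + Z = 1/(177 + 62) + 5 = 1/239 + 5 = 1196/239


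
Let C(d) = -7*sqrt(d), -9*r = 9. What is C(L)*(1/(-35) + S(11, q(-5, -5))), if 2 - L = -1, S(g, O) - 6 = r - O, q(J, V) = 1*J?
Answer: -349*sqrt(3)/5 ≈ -120.90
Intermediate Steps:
q(J, V) = J
r = -1 (r = -1/9*9 = -1)
S(g, O) = 5 - O (S(g, O) = 6 + (-1 - O) = 5 - O)
L = 3 (L = 2 - 1*(-1) = 2 + 1 = 3)
C(L)*(1/(-35) + S(11, q(-5, -5))) = (-7*sqrt(3))*(1/(-35) + (5 - 1*(-5))) = (-7*sqrt(3))*(-1/35 + (5 + 5)) = (-7*sqrt(3))*(-1/35 + 10) = -7*sqrt(3)*(349/35) = -349*sqrt(3)/5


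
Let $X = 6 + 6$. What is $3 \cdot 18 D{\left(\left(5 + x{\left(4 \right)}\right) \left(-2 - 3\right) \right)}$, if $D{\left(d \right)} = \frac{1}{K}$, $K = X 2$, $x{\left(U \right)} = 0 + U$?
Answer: $\frac{9}{4} \approx 2.25$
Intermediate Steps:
$X = 12$
$x{\left(U \right)} = U$
$K = 24$ ($K = 12 \cdot 2 = 24$)
$D{\left(d \right)} = \frac{1}{24}$
$3 \cdot 18 D{\left(\left(5 + x{\left(4 \right)}\right) \left(-2 - 3\right) \right)} = 3 \cdot 18 \cdot \frac{1}{24} = 54 \cdot \frac{1}{24} = \frac{9}{4}$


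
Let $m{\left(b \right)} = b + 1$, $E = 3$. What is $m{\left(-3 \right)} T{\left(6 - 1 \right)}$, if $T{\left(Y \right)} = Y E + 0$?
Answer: $-30$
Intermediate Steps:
$m{\left(b \right)} = 1 + b$
$T{\left(Y \right)} = 3 Y$ ($T{\left(Y \right)} = Y 3 + 0 = 3 Y + 0 = 3 Y$)
$m{\left(-3 \right)} T{\left(6 - 1 \right)} = \left(1 - 3\right) 3 \left(6 - 1\right) = - 2 \cdot 3 \left(6 - 1\right) = - 2 \cdot 3 \cdot 5 = \left(-2\right) 15 = -30$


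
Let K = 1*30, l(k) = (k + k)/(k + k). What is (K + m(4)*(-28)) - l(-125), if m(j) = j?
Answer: -83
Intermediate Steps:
l(k) = 1 (l(k) = (2*k)/((2*k)) = (2*k)*(1/(2*k)) = 1)
K = 30
(K + m(4)*(-28)) - l(-125) = (30 + 4*(-28)) - 1*1 = (30 - 112) - 1 = -82 - 1 = -83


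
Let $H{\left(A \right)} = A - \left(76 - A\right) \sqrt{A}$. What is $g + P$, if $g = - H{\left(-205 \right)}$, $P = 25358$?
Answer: $25563 + 281 i \sqrt{205} \approx 25563.0 + 4023.3 i$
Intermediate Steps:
$H{\left(A \right)} = A - \sqrt{A} \left(76 - A\right)$
$g = 205 + 281 i \sqrt{205}$ ($g = - (-205 + \left(-205\right)^{\frac{3}{2}} - 76 \sqrt{-205}) = - (-205 - 205 i \sqrt{205} - 76 i \sqrt{205}) = - (-205 - 281 i \sqrt{205}) = 205 + 281 i \sqrt{205} \approx 205.0 + 4023.3 i$)
$g + P = \left(205 + 281 i \sqrt{205}\right) + 25358 = 25563 + 281 i \sqrt{205}$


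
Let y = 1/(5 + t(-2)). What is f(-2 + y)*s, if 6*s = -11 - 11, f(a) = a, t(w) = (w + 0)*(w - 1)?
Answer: 7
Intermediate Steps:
t(w) = w*(-1 + w)
y = 1/11 (y = 1/(5 - 2*(-1 - 2)) = 1/(5 - 2*(-3)) = 1/(5 + 6) = 1/11 ≈ 0.090909)
s = -11/3 (s = (-11 - 11)/6 = (⅙)*(-22) = -11/3 ≈ -3.6667)
f(-2 + y)*s = (-2 + 1/11)*(-11/3) = -21/11*(-11/3) = 7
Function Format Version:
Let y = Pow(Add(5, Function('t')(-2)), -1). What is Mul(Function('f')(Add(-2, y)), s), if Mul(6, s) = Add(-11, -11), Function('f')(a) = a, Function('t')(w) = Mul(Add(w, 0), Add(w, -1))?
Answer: 7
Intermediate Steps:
Function('t')(w) = Mul(w, Add(-1, w))
y = Rational(1, 11) (y = Pow(Add(5, Mul(-2, Add(-1, -2))), -1) = Pow(Add(5, Mul(-2, -3)), -1) = Pow(Add(5, 6), -1) = Pow(11, -1) = Rational(1, 11) ≈ 0.090909)
s = Rational(-11, 3) (s = Mul(Rational(1, 6), Add(-11, -11)) = Mul(Rational(1, 6), -22) = Rational(-11, 3) ≈ -3.6667)
Mul(Function('f')(Add(-2, y)), s) = Mul(Add(-2, Rational(1, 11)), Rational(-11, 3)) = Mul(Rational(-21, 11), Rational(-11, 3)) = 7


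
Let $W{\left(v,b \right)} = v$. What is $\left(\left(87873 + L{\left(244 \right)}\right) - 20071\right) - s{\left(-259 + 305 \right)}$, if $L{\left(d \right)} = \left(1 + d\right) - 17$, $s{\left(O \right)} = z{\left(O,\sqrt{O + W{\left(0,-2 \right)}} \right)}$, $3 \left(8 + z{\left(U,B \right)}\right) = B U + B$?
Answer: $68038 - \frac{47 \sqrt{46}}{3} \approx 67932.0$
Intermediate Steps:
$z{\left(U,B \right)} = -8 + \frac{B}{3} + \frac{B U}{3}$ ($z{\left(U,B \right)} = -8 + \frac{B U + B}{3} = -8 + \frac{B + B U}{3} = -8 + \left(\frac{B}{3} + \frac{B U}{3}\right) = -8 + \frac{B}{3} + \frac{B U}{3}$)
$s{\left(O \right)} = -8 + \frac{\sqrt{O}}{3} + \frac{O^{\frac{3}{2}}}{3}$ ($s{\left(O \right)} = -8 + \frac{\sqrt{O + 0}}{3} + \frac{\sqrt{O + 0} O}{3} = -8 + \frac{\sqrt{O}}{3} + \frac{\sqrt{O} O}{3} = -8 + \frac{\sqrt{O}}{3} + \frac{O^{\frac{3}{2}}}{3}$)
$L{\left(d \right)} = -16 + d$
$\left(\left(87873 + L{\left(244 \right)}\right) - 20071\right) - s{\left(-259 + 305 \right)} = \left(\left(87873 + \left(-16 + 244\right)\right) - 20071\right) - \left(-8 + \frac{\sqrt{-259 + 305}}{3} + \frac{\left(-259 + 305\right)^{\frac{3}{2}}}{3}\right) = \left(\left(87873 + 228\right) - 20071\right) - \left(-8 + \frac{\sqrt{46}}{3} + \frac{46^{\frac{3}{2}}}{3}\right) = \left(88101 - 20071\right) - \left(-8 + \frac{\sqrt{46}}{3} + \frac{46 \sqrt{46}}{3}\right) = 68030 - \left(-8 + \frac{\sqrt{46}}{3} + \frac{46 \sqrt{46}}{3}\right) = 68030 - \left(-8 + \frac{47 \sqrt{46}}{3}\right) = 68030 + \left(8 - \frac{47 \sqrt{46}}{3}\right) = 68038 - \frac{47 \sqrt{46}}{3}$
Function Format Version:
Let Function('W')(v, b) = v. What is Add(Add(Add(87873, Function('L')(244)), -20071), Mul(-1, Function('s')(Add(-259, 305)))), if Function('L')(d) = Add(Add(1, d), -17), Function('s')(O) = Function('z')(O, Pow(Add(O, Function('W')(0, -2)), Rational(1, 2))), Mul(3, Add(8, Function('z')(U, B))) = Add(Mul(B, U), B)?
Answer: Add(68038, Mul(Rational(-47, 3), Pow(46, Rational(1, 2)))) ≈ 67932.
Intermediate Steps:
Function('z')(U, B) = Add(-8, Mul(Rational(1, 3), B), Mul(Rational(1, 3), B, U)) (Function('z')(U, B) = Add(-8, Mul(Rational(1, 3), Add(Mul(B, U), B))) = Add(-8, Mul(Rational(1, 3), Add(B, Mul(B, U)))) = Add(-8, Add(Mul(Rational(1, 3), B), Mul(Rational(1, 3), B, U))) = Add(-8, Mul(Rational(1, 3), B), Mul(Rational(1, 3), B, U)))
Function('s')(O) = Add(-8, Mul(Rational(1, 3), Pow(O, Rational(1, 2))), Mul(Rational(1, 3), Pow(O, Rational(3, 2)))) (Function('s')(O) = Add(-8, Mul(Rational(1, 3), Pow(Add(O, 0), Rational(1, 2))), Mul(Rational(1, 3), Pow(Add(O, 0), Rational(1, 2)), O)) = Add(-8, Mul(Rational(1, 3), Pow(O, Rational(1, 2))), Mul(Rational(1, 3), Pow(O, Rational(1, 2)), O)) = Add(-8, Mul(Rational(1, 3), Pow(O, Rational(1, 2))), Mul(Rational(1, 3), Pow(O, Rational(3, 2)))))
Function('L')(d) = Add(-16, d)
Add(Add(Add(87873, Function('L')(244)), -20071), Mul(-1, Function('s')(Add(-259, 305)))) = Add(Add(Add(87873, Add(-16, 244)), -20071), Mul(-1, Add(-8, Mul(Rational(1, 3), Pow(Add(-259, 305), Rational(1, 2))), Mul(Rational(1, 3), Pow(Add(-259, 305), Rational(3, 2)))))) = Add(Add(Add(87873, 228), -20071), Mul(-1, Add(-8, Mul(Rational(1, 3), Pow(46, Rational(1, 2))), Mul(Rational(1, 3), Pow(46, Rational(3, 2)))))) = Add(Add(88101, -20071), Mul(-1, Add(-8, Mul(Rational(1, 3), Pow(46, Rational(1, 2))), Mul(Rational(1, 3), Mul(46, Pow(46, Rational(1, 2))))))) = Add(68030, Mul(-1, Add(-8, Mul(Rational(1, 3), Pow(46, Rational(1, 2))), Mul(Rational(46, 3), Pow(46, Rational(1, 2)))))) = Add(68030, Mul(-1, Add(-8, Mul(Rational(47, 3), Pow(46, Rational(1, 2)))))) = Add(68030, Add(8, Mul(Rational(-47, 3), Pow(46, Rational(1, 2))))) = Add(68038, Mul(Rational(-47, 3), Pow(46, Rational(1, 2))))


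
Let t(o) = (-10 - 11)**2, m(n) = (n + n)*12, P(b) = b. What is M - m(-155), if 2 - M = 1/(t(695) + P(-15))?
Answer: 1585571/426 ≈ 3722.0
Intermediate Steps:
m(n) = 24*n (m(n) = (2*n)*12 = 24*n)
t(o) = 441 (t(o) = (-21)**2 = 441)
M = 851/426 (M = 2 - 1/(441 - 15) = 2 - 1/426 = 851/426 ≈ 1.9977)
M - m(-155) = 851/426 - 24*(-155) = 851/426 - 1*(-3720) = 851/426 + 3720 = 1585571/426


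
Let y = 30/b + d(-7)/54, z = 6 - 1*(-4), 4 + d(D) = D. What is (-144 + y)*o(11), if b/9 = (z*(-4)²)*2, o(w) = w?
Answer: -1370413/864 ≈ -1586.1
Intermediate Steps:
d(D) = -4 + D
z = 10 (z = 6 + 4 = 10)
b = 2880 (b = 9*((10*(-4)²)*2) = 9*((10*16)*2) = 9*(160*2) = 9*320 = 2880)
y = -167/864 (y = 30/2880 + (-4 - 7)/54 = 30*(1/2880) - 11*1/54 = 1/96 - 11/54 = -167/864 ≈ -0.19329)
(-144 + y)*o(11) = (-144 - 167/864)*11 = -124583/864*11 = -1370413/864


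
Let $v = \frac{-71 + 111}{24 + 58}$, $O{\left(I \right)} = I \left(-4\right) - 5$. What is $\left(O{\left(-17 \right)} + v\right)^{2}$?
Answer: $\frac{6775609}{1681} \approx 4030.7$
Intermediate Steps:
$O{\left(I \right)} = -5 - 4 I$ ($O{\left(I \right)} = - 4 I - 5 = -5 - 4 I$)
$v = \frac{20}{41}$ ($v = \frac{40}{82} = 40 \cdot \frac{1}{82} = \frac{20}{41} \approx 0.4878$)
$\left(O{\left(-17 \right)} + v\right)^{2} = \left(\left(-5 - -68\right) + \frac{20}{41}\right)^{2} = \left(\left(-5 + 68\right) + \frac{20}{41}\right)^{2} = \left(63 + \frac{20}{41}\right)^{2} = \left(\frac{2603}{41}\right)^{2} = \frac{6775609}{1681}$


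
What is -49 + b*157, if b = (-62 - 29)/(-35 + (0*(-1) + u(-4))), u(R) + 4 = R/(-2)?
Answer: 12474/37 ≈ 337.14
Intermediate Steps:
u(R) = -4 - R/2 (u(R) = -4 + R/(-2) = -4 + R*(-½) = -4 - R/2)
b = 91/37 (b = (-62 - 29)/(-35 + (0*(-1) + (-4 - ½*(-4)))) = -91/(-35 + (0 + (-4 + 2))) = -91/(-35 + (0 - 2)) = -91/(-35 - 2) = -91/(-37) = -91*(-1/37) = 91/37 ≈ 2.4595)
-49 + b*157 = -49 + (91/37)*157 = -49 + 14287/37 = 12474/37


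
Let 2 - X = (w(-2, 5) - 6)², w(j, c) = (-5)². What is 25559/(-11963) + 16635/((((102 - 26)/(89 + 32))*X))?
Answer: -24776896861/326398492 ≈ -75.910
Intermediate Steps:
w(j, c) = 25
X = -359 (X = 2 - (25 - 6)² = 2 - 1*19² = 2 - 1*361 = 2 - 361 = -359)
25559/(-11963) + 16635/((((102 - 26)/(89 + 32))*X)) = 25559/(-11963) + 16635/((((102 - 26)/(89 + 32))*(-359))) = 25559*(-1/11963) + 16635/(((76/121)*(-359))) = -25559/11963 + 16635/(((76*(1/121))*(-359))) = -25559/11963 + 16635/(((76/121)*(-359))) = -25559/11963 + 16635/(-27284/121) = -25559/11963 + 16635*(-121/27284) = -25559/11963 - 2012835/27284 = -24776896861/326398492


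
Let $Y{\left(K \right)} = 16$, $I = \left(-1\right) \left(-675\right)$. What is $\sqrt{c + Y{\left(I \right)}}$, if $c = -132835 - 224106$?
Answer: $5 i \sqrt{14277} \approx 597.43 i$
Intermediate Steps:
$I = 675$
$c = -356941$ ($c = -132835 - 224106 = -356941$)
$\sqrt{c + Y{\left(I \right)}} = \sqrt{-356941 + 16} = \sqrt{-356925} = 5 i \sqrt{14277}$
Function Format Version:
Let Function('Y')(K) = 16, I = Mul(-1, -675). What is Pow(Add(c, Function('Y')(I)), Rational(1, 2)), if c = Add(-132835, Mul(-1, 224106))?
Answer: Mul(5, I, Pow(14277, Rational(1, 2))) ≈ Mul(597.43, I)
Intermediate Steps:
I = 675
c = -356941 (c = Add(-132835, -224106) = -356941)
Pow(Add(c, Function('Y')(I)), Rational(1, 2)) = Pow(Add(-356941, 16), Rational(1, 2)) = Pow(-356925, Rational(1, 2)) = Mul(5, I, Pow(14277, Rational(1, 2)))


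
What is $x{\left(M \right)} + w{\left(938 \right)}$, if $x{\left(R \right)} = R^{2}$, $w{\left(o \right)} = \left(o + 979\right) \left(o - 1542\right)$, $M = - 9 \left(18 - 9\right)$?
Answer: $-1151307$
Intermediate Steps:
$M = -81$ ($M = \left(-9\right) 9 = -81$)
$w{\left(o \right)} = \left(-1542 + o\right) \left(979 + o\right)$ ($w{\left(o \right)} = \left(979 + o\right) \left(-1542 + o\right) = \left(-1542 + o\right) \left(979 + o\right)$)
$x{\left(M \right)} + w{\left(938 \right)} = \left(-81\right)^{2} - \left(2037712 - 879844\right) = 6561 - 1157868 = -1151307$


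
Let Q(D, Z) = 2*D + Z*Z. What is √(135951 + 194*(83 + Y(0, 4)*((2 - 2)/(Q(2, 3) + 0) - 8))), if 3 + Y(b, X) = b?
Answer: √156709 ≈ 395.86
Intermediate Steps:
Q(D, Z) = Z² + 2*D (Q(D, Z) = 2*D + Z² = Z² + 2*D)
Y(b, X) = -3 + b
√(135951 + 194*(83 + Y(0, 4)*((2 - 2)/(Q(2, 3) + 0) - 8))) = √(135951 + 194*(83 + (-3 + 0)*((2 - 2)/((3² + 2*2) + 0) - 8))) = √(135951 + 194*(83 - 3*(0/((9 + 4) + 0) - 8))) = √(135951 + 194*(83 - 3*(0/(13 + 0) - 8))) = √(135951 + 194*(83 - 3*(0/13 - 8))) = √(135951 + 194*(83 - 3*(0*(1/13) - 8))) = √(135951 + 194*(83 - 3*(0 - 8))) = √(135951 + 194*(83 - 3*(-8))) = √(135951 + 194*(83 + 24)) = √(135951 + 194*107) = √(135951 + 20758) = √156709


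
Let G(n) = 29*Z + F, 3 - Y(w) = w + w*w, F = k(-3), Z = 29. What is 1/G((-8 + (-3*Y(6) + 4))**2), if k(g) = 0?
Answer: 1/841 ≈ 0.0011891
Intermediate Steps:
F = 0
Y(w) = 3 - w - w**2 (Y(w) = 3 - (w + w*w) = 3 - (w + w**2) = 3 + (-w - w**2) = 3 - w - w**2)
G(n) = 841 (G(n) = 29*29 + 0 = 841 + 0 = 841)
1/G((-8 + (-3*Y(6) + 4))**2) = 1/841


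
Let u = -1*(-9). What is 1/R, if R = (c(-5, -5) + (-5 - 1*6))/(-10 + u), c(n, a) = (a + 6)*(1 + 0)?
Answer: 1/10 ≈ 0.10000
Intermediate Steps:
c(n, a) = 6 + a (c(n, a) = (6 + a)*1 = 6 + a)
u = 9
R = 10 (R = ((6 - 5) + (-5 - 1*6))/(-10 + 9) = (1 + (-5 - 6))/(-1) = (1 - 11)*(-1) = -10*(-1) = 10)
1/R = 1/10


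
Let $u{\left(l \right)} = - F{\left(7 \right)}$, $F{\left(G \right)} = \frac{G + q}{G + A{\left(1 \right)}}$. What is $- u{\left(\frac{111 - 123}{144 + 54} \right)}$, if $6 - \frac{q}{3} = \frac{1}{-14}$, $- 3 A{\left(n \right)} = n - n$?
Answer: $\frac{353}{98} \approx 3.602$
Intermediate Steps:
$A{\left(n \right)} = 0$ ($A{\left(n \right)} = - \frac{n - n}{3} = \left(- \frac{1}{3}\right) 0 = 0$)
$q = \frac{255}{14}$ ($q = 18 - \frac{3}{-14} = 18 - - \frac{3}{14} = 18 + \frac{3}{14} = \frac{255}{14} \approx 18.214$)
$F{\left(G \right)} = \frac{\frac{255}{14} + G}{G}$ ($F{\left(G \right)} = \frac{G + \frac{255}{14}}{G + 0} = \frac{\frac{255}{14} + G}{G}$)
$u{\left(l \right)} = - \frac{353}{98}$ ($u{\left(l \right)} = - \frac{\frac{255}{14} + 7}{7} = - \frac{353}{7 \cdot 14} = \left(-1\right) \frac{353}{98} = - \frac{353}{98}$)
$- u{\left(\frac{111 - 123}{144 + 54} \right)} = \left(-1\right) \left(- \frac{353}{98}\right) = \frac{353}{98}$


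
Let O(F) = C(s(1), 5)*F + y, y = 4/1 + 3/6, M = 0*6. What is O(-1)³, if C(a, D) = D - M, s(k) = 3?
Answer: -⅛ ≈ -0.12500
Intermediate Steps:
M = 0
y = 9/2 (y = 4*1 + 3*(⅙) = 4 + ½ = 9/2 ≈ 4.5000)
C(a, D) = D (C(a, D) = D - 1*0 = D + 0 = D)
O(F) = 9/2 + 5*F (O(F) = 5*F + 9/2 = 9/2 + 5*F)
O(-1)³ = (9/2 + 5*(-1))³ = (9/2 - 5)³ = (-½)³ = -⅛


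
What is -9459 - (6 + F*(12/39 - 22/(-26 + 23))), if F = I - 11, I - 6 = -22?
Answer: -120363/13 ≈ -9258.7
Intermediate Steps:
I = -16 (I = 6 - 22 = -16)
F = -27 (F = -16 - 11 = -27)
-9459 - (6 + F*(12/39 - 22/(-26 + 23))) = -9459 - (6 - 27*(12/39 - 22/(-26 + 23))) = -9459 - (6 - 27*(12*(1/39) - 22/(-3))) = -9459 - (6 - 27*(4/13 - 22*(-1/3))) = -9459 - (6 - 27*(4/13 + 22/3)) = -9459 - (6 - 27*298/39) = -9459 - (6 - 2682/13) = -9459 - 1*(-2604/13) = -9459 + 2604/13 = -120363/13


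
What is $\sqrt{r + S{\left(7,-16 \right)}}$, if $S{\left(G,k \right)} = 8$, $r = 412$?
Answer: $2 \sqrt{105} \approx 20.494$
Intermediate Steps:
$\sqrt{r + S{\left(7,-16 \right)}} = \sqrt{412 + 8} = \sqrt{420} = 2 \sqrt{105}$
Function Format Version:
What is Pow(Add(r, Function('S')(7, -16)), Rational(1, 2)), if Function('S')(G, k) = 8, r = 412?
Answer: Mul(2, Pow(105, Rational(1, 2))) ≈ 20.494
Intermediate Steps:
Pow(Add(r, Function('S')(7, -16)), Rational(1, 2)) = Pow(Add(412, 8), Rational(1, 2)) = Pow(420, Rational(1, 2)) = Mul(2, Pow(105, Rational(1, 2)))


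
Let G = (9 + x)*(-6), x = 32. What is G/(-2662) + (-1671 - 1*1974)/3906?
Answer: -485673/577654 ≈ -0.84077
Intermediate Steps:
G = -246 (G = (9 + 32)*(-6) = 41*(-6) = -246)
G/(-2662) + (-1671 - 1*1974)/3906 = -246/(-2662) + (-1671 - 1*1974)/3906 = -246*(-1/2662) + (-1671 - 1974)*(1/3906) = 123/1331 - 3645*1/3906 = 123/1331 - 405/434 = -485673/577654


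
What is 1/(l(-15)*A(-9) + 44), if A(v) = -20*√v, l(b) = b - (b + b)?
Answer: 11/202984 + 225*I/202984 ≈ 5.4191e-5 + 0.0011085*I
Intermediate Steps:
l(b) = -b (l(b) = b - 2*b = -b)
1/(l(-15)*A(-9) + 44) = 1/((-1*(-15))*(-60*I) + 44) = 1/(15*(-60*I) + 44) = 1/(-900*I + 44) = 1/(44 - 900*I) = (44 + 900*I)/811936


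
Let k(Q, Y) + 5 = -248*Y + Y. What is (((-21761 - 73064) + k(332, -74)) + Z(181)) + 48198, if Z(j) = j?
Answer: -28173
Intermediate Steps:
k(Q, Y) = -5 - 247*Y (k(Q, Y) = -5 + (-248*Y + Y) = -5 - 247*Y)
(((-21761 - 73064) + k(332, -74)) + Z(181)) + 48198 = (((-21761 - 73064) + (-5 - 247*(-74))) + 181) + 48198 = ((-94825 + (-5 + 18278)) + 181) + 48198 = ((-94825 + 18273) + 181) + 48198 = (-76552 + 181) + 48198 = -76371 + 48198 = -28173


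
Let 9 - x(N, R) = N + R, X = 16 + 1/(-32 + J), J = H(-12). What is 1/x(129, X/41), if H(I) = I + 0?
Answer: -1804/217183 ≈ -0.0083064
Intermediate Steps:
H(I) = I
J = -12
X = 703/44 (X = 16 + 1/(-32 - 12) = 16 + 1/(-44) = 16 - 1/44 = 703/44 ≈ 15.977)
x(N, R) = 9 - N - R (x(N, R) = 9 - (N + R) = 9 + (-N - R) = 9 - N - R)
1/x(129, X/41) = 1/(9 - 1*129 - 703/(44*41)) = 1/(9 - 129 - 703/(44*41)) = 1/(9 - 129 - 1*703/1804) = 1/(9 - 129 - 703/1804) = 1/(-217183/1804) = -1804/217183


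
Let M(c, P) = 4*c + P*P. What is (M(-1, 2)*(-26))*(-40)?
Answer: 0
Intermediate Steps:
M(c, P) = P² + 4*c (M(c, P) = 4*c + P² = P² + 4*c)
(M(-1, 2)*(-26))*(-40) = ((2² + 4*(-1))*(-26))*(-40) = ((4 - 4)*(-26))*(-40) = (0*(-26))*(-40) = 0*(-40) = 0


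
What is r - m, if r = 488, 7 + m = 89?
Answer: 406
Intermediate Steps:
m = 82 (m = -7 + 89 = 82)
r - m = 488 - 1*82 = 488 - 82 = 406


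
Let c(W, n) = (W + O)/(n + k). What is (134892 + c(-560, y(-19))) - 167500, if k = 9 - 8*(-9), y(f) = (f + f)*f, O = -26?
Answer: -26184810/803 ≈ -32609.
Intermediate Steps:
y(f) = 2*f**2 (y(f) = (2*f)*f = 2*f**2)
k = 81 (k = 9 + 72 = 81)
c(W, n) = (-26 + W)/(81 + n) (c(W, n) = (W - 26)/(n + 81) = (-26 + W)/(81 + n))
(134892 + c(-560, y(-19))) - 167500 = (134892 + (-26 - 560)/(81 + 2*(-19)**2)) - 167500 = (134892 - 586/(81 + 2*361)) - 167500 = (134892 - 586/(81 + 722)) - 167500 = (134892 - 586/803) - 167500 = 108317690/803 - 167500 = -26184810/803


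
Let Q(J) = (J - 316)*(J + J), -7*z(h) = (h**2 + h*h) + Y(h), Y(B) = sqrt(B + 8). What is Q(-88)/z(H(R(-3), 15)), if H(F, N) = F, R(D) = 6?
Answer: -1628928/235 + 22624*sqrt(14)/235 ≈ -6571.4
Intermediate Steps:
Y(B) = sqrt(8 + B)
z(h) = -2*h**2/7 - sqrt(8 + h)/7 (z(h) = -((h**2 + h*h) + sqrt(8 + h))/7 = -((h**2 + h**2) + sqrt(8 + h))/7 = -(2*h**2 + sqrt(8 + h))/7 = -(sqrt(8 + h) + 2*h**2)/7 = -2*h**2/7 - sqrt(8 + h)/7)
Q(J) = 2*J*(-316 + J) (Q(J) = (-316 + J)*(2*J) = 2*J*(-316 + J))
Q(-88)/z(H(R(-3), 15)) = (2*(-88)*(-316 - 88))/(-2/7*6**2 - sqrt(8 + 6)/7) = (2*(-88)*(-404))/(-2/7*36 - sqrt(14)/7) = 71104/(-72/7 - sqrt(14)/7)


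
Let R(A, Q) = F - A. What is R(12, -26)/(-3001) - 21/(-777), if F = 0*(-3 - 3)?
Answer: 3445/111037 ≈ 0.031026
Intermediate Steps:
F = 0 (F = 0*(-6) = 0)
R(A, Q) = -A (R(A, Q) = 0 - A = -A)
R(12, -26)/(-3001) - 21/(-777) = -1*12/(-3001) - 21/(-777) = -12*(-1/3001) - 21*(-1/777) = 12/3001 + 1/37 = 3445/111037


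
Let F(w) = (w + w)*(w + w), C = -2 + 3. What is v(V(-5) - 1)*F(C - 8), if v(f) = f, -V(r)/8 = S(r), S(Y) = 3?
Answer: -4900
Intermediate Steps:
V(r) = -24 (V(r) = -8*3 = -24)
C = 1
F(w) = 4*w**2 (F(w) = (2*w)*(2*w) = 4*w**2)
v(V(-5) - 1)*F(C - 8) = (-24 - 1)*(4*(1 - 8)**2) = -100*(-7)**2 = -100*49 = -25*196 = -4900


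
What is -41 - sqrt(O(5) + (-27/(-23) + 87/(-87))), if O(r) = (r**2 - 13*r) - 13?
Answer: -41 - 9*I*sqrt(345)/23 ≈ -41.0 - 7.2682*I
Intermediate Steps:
O(r) = -13 + r**2 - 13*r
-41 - sqrt(O(5) + (-27/(-23) + 87/(-87))) = -41 - sqrt((-13 + 5**2 - 13*5) + (-27/(-23) + 87/(-87))) = -41 - sqrt((-13 + 25 - 65) + (-27*(-1/23) + 87*(-1/87))) = -41 - sqrt(-53 + (27/23 - 1)) = -41 - sqrt(-53 + 4/23) = -41 - sqrt(-1215/23) = -41 - 9*I*sqrt(345)/23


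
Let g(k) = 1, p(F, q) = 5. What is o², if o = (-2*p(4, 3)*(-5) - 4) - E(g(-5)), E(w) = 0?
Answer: 2116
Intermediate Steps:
o = 46 (o = (-2*5*(-5) - 4) - 1*0 = (-10*(-5) - 4) + 0 = (50 - 4) + 0 = 46 + 0 = 46)
o² = 46² = 2116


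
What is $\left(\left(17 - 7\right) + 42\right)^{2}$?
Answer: $2704$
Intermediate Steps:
$\left(\left(17 - 7\right) + 42\right)^{2} = \left(10 + 42\right)^{2} = 52^{2} = 2704$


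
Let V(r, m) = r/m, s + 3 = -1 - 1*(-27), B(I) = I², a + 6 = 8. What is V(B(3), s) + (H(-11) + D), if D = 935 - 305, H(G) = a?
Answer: 14545/23 ≈ 632.39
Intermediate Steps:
a = 2 (a = -6 + 8 = 2)
H(G) = 2
s = 23 (s = -3 + (-1 - 1*(-27)) = -3 + (-1 + 27) = -3 + 26 = 23)
D = 630
V(r, m) = r/m
V(B(3), s) + (H(-11) + D) = 3²/23 + (2 + 630) = 9*(1/23) + 632 = 9/23 + 632 = 14545/23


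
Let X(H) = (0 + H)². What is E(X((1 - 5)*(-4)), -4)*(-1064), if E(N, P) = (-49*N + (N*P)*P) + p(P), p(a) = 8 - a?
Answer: 8975904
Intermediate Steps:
X(H) = H²
E(N, P) = 8 - P - 49*N + N*P² (E(N, P) = (-49*N + (N*P)*P) + (8 - P) = (-49*N + N*P²) + (8 - P) = 8 - P - 49*N + N*P²)
E(X((1 - 5)*(-4)), -4)*(-1064) = (8 - 1*(-4) - 49*16*(1 - 5)² + ((1 - 5)*(-4))²*(-4)²)*(-1064) = (8 + 4 - 49*(-4*(-4))² + (-4*(-4))²*16)*(-1064) = (8 + 4 - 49*16² + 16²*16)*(-1064) = (8 + 4 - 49*256 + 256*16)*(-1064) = (8 + 4 - 12544 + 4096)*(-1064) = -8436*(-1064) = 8975904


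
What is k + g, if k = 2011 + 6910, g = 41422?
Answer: 50343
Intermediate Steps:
k = 8921
k + g = 8921 + 41422 = 50343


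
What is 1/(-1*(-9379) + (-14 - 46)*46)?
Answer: 1/6619 ≈ 0.00015108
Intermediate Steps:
1/(-1*(-9379) + (-14 - 46)*46) = 1/(9379 - 60*46) = 1/(9379 - 2760) = 1/6619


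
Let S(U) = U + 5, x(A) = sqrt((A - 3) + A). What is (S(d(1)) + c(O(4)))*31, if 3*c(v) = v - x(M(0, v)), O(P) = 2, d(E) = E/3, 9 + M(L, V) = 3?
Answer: 186 - 31*I*sqrt(15)/3 ≈ 186.0 - 40.021*I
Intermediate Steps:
M(L, V) = -6 (M(L, V) = -9 + 3 = -6)
d(E) = E/3 (d(E) = E*(1/3) = E/3)
x(A) = sqrt(-3 + 2*A) (x(A) = sqrt((-3 + A) + A) = sqrt(-3 + 2*A))
S(U) = 5 + U
c(v) = v/3 - I*sqrt(15)/3 (c(v) = (v - sqrt(-3 + 2*(-6)))/3 = (v - sqrt(-3 - 12))/3 = (v - sqrt(-15))/3 = (v - I*sqrt(15))/3 = v/3 - I*sqrt(15)/3)
(S(d(1)) + c(O(4)))*31 = ((5 + (1/3)*1) + ((1/3)*2 - I*sqrt(15)/3))*31 = ((5 + 1/3) + (2/3 - I*sqrt(15)/3))*31 = (16/3 + (2/3 - I*sqrt(15)/3))*31 = (6 - I*sqrt(15)/3)*31 = 186 - 31*I*sqrt(15)/3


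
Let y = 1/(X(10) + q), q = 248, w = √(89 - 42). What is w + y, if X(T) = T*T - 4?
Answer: 1/344 + √47 ≈ 6.8586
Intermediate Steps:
X(T) = -4 + T² (X(T) = T² - 4 = -4 + T²)
w = √47 ≈ 6.8557
y = 1/344 (y = 1/((-4 + 10²) + 248) = 1/((-4 + 100) + 248) = 1/(96 + 248) = 1/344 ≈ 0.0029070)
w + y = √47 + 1/344 = 1/344 + √47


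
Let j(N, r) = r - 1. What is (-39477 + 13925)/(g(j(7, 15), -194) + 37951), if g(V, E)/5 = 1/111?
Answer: -1418136/2106283 ≈ -0.67329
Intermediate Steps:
j(N, r) = -1 + r
g(V, E) = 5/111
(-39477 + 13925)/(g(j(7, 15), -194) + 37951) = (-39477 + 13925)/(5/111 + 37951) = -25552/4212566/111 = -25552*111/4212566 = -1418136/2106283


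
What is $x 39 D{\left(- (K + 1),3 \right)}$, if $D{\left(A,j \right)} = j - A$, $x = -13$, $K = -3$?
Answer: $-507$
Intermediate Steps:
$x 39 D{\left(- (K + 1),3 \right)} = \left(-13\right) 39 \left(3 - - (-3 + 1)\right) = - 507 \left(3 - \left(-1\right) \left(-2\right)\right) = - 507 \left(3 - 2\right) = \left(-507\right) 1 = -507$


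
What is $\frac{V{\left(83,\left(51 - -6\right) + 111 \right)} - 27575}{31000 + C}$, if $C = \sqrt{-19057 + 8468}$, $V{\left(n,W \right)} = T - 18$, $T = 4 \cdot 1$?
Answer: $- \frac{855259000}{961010589} + \frac{27589 i \sqrt{10589}}{961010589} \approx -0.88996 + 0.0029542 i$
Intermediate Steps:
$T = 4$
$V{\left(n,W \right)} = -14$ ($V{\left(n,W \right)} = 4 - 18 = -14$)
$C = i \sqrt{10589}$ ($C = \sqrt{-10589} = i \sqrt{10589} \approx 102.9 i$)
$\frac{V{\left(83,\left(51 - -6\right) + 111 \right)} - 27575}{31000 + C} = \frac{-14 - 27575}{31000 + i \sqrt{10589}} = - \frac{27589}{31000 + i \sqrt{10589}}$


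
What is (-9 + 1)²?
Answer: 64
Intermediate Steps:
(-9 + 1)² = (-8)² = 64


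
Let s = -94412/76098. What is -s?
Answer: 47206/38049 ≈ 1.2407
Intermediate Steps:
s = -47206/38049 (s = -94412*1/76098 = -47206/38049 ≈ -1.2407)
-s = -1*(-47206/38049) = 47206/38049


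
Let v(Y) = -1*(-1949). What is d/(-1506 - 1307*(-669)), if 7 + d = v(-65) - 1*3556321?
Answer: -1184793/290959 ≈ -4.0720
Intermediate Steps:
v(Y) = 1949
d = -3554379 (d = -7 + (1949 - 1*3556321) = -7 + (1949 - 3556321) = -7 - 3554372 = -3554379)
d/(-1506 - 1307*(-669)) = -3554379/(-1506 - 1307*(-669)) = -3554379/(-1506 + 874383) = -3554379/872877 = -3554379*1/872877 = -1184793/290959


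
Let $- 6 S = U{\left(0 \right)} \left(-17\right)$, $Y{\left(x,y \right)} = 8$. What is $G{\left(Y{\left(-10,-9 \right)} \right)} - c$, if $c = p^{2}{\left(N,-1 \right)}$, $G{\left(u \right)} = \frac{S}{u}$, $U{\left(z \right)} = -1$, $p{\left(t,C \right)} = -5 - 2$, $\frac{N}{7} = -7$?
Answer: $- \frac{2369}{48} \approx -49.354$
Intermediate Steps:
$N = -49$ ($N = 7 \left(-7\right) = -49$)
$p{\left(t,C \right)} = -7$ ($p{\left(t,C \right)} = -5 - 2 = -7$)
$S = - \frac{17}{6}$ ($S = - \frac{\left(-1\right) \left(-17\right)}{6} = \left(- \frac{1}{6}\right) 17 = - \frac{17}{6} \approx -2.8333$)
$G{\left(u \right)} = - \frac{17}{6 u}$
$c = 49$ ($c = \left(-7\right)^{2} = 49$)
$G{\left(Y{\left(-10,-9 \right)} \right)} - c = - \frac{17}{6 \cdot 8} - 49 = \left(- \frac{17}{6}\right) \frac{1}{8} - 49 = - \frac{17}{48} - 49 = - \frac{2369}{48}$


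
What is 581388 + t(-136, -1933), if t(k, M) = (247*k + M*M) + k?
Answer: 4284149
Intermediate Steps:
t(k, M) = M² + 248*k (t(k, M) = (247*k + M²) + k = (M² + 247*k) + k = M² + 248*k)
581388 + t(-136, -1933) = 581388 + ((-1933)² + 248*(-136)) = 581388 + (3736489 - 33728) = 581388 + 3702761 = 4284149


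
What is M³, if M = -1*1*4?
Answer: -64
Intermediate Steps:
M = -4 (M = -1*4 = -4)
M³ = (-4)³ = -64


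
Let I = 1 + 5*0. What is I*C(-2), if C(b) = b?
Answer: -2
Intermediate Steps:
I = 1 (I = 1 + 0 = 1)
I*C(-2) = 1*(-2) = -2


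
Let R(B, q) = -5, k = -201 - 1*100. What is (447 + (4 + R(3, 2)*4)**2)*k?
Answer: -211603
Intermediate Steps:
k = -301 (k = -201 - 100 = -301)
(447 + (4 + R(3, 2)*4)**2)*k = (447 + (4 - 5*4)**2)*(-301) = (447 + (4 - 20)**2)*(-301) = (447 + (-16)**2)*(-301) = (447 + 256)*(-301) = 703*(-301) = -211603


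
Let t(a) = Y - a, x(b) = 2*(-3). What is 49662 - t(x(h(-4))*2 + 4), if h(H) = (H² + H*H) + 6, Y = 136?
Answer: 49518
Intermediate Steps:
h(H) = 6 + 2*H² (h(H) = (H² + H²) + 6 = 2*H² + 6 = 6 + 2*H²)
x(b) = -6
t(a) = 136 - a
49662 - t(x(h(-4))*2 + 4) = 49662 - (136 - (-6*2 + 4)) = 49662 - (136 - (-12 + 4)) = 49662 - (136 - 1*(-8)) = 49662 - (136 + 8) = 49662 - 1*144 = 49662 - 144 = 49518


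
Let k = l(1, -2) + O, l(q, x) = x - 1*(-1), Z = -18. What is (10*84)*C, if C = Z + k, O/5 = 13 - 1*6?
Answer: 13440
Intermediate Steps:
O = 35 (O = 5*(13 - 1*6) = 5*(13 - 6) = 5*7 = 35)
l(q, x) = 1 + x (l(q, x) = x + 1 = 1 + x)
k = 34 (k = (1 - 2) + 35 = -1 + 35 = 34)
C = 16 (C = -18 + 34 = 16)
(10*84)*C = (10*84)*16 = 840*16 = 13440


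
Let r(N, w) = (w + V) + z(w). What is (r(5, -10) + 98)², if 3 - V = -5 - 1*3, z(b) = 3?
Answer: 10404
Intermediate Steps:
V = 11 (V = 3 - (-5 - 1*3) = 3 - (-5 - 3) = 3 - 1*(-8) = 3 + 8 = 11)
r(N, w) = 14 + w (r(N, w) = (w + 11) + 3 = (11 + w) + 3 = 14 + w)
(r(5, -10) + 98)² = ((14 - 10) + 98)² = (4 + 98)² = 102² = 10404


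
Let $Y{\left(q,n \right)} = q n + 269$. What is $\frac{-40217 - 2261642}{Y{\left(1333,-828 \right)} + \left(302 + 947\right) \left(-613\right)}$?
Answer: $\frac{2301859}{1869092} \approx 1.2315$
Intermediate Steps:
$Y{\left(q,n \right)} = 269 + n q$ ($Y{\left(q,n \right)} = n q + 269 = 269 + n q$)
$\frac{-40217 - 2261642}{Y{\left(1333,-828 \right)} + \left(302 + 947\right) \left(-613\right)} = \frac{-40217 - 2261642}{\left(269 - 1103724\right) + \left(302 + 947\right) \left(-613\right)} = - \frac{2301859}{\left(269 - 1103724\right) + 1249 \left(-613\right)} = - \frac{2301859}{-1103455 - 765637} = - \frac{2301859}{-1869092} = \left(-2301859\right) \left(- \frac{1}{1869092}\right) = \frac{2301859}{1869092}$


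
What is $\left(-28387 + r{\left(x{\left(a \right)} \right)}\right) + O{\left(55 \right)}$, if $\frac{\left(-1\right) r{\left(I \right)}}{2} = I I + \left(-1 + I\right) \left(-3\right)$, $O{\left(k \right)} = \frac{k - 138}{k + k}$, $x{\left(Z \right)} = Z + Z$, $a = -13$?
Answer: $- \frac{3289193}{110} \approx -29902.0$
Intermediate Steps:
$x{\left(Z \right)} = 2 Z$
$O{\left(k \right)} = \frac{-138 + k}{2 k}$
$r{\left(I \right)} = -6 - 2 I^{2} + 6 I$ ($r{\left(I \right)} = - 2 \left(I I + \left(-1 + I\right) \left(-3\right)\right) = - 2 \left(I^{2} - \left(-3 + 3 I\right)\right) = - 2 \left(3 + I^{2} - 3 I\right) = -6 - 2 I^{2} + 6 I$)
$\left(-28387 + r{\left(x{\left(a \right)} \right)}\right) + O{\left(55 \right)} = \left(-28387 - \left(6 + 1352 - 12 \left(-13\right)\right)\right) + \frac{-138 + 55}{2 \cdot 55} = \left(-28387 - \left(162 + 1352\right)\right) + \frac{1}{2} \cdot \frac{1}{55} \left(-83\right) = \left(-28387 - 1514\right) - \frac{83}{110} = -29901 - \frac{83}{110} = - \frac{3289193}{110}$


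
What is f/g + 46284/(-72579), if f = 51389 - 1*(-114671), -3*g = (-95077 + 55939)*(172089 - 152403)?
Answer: -989564083097/1553333072577 ≈ -0.63706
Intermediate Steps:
g = 256823556 (g = -(-95077 + 55939)*(172089 - 152403)/3 = -(-13046)*19686 = -⅓*(-770470668) = 256823556)
f = 166060 (f = 51389 + 114671 = 166060)
f/g + 46284/(-72579) = 166060/256823556 + 46284/(-72579) = 166060*(1/256823556) + 46284*(-1/72579) = 41515/64205889 - 15428/24193 = -989564083097/1553333072577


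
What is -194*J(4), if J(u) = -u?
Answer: 776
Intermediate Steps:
-194*J(4) = -(-194)*4 = -194*(-4) = 776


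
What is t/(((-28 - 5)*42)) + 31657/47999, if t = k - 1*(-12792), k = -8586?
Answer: -3762076/1583967 ≈ -2.3751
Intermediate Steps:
t = 4206 (t = -8586 - 1*(-12792) = -8586 + 12792 = 4206)
t/(((-28 - 5)*42)) + 31657/47999 = 4206/(((-28 - 5)*42)) + 31657/47999 = 4206/((-33*42)) + 31657*(1/47999) = 4206/(-1386) + 31657/47999 = 4206*(-1/1386) + 31657/47999 = -701/231 + 31657/47999 = -3762076/1583967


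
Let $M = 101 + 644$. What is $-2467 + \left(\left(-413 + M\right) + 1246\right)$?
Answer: $-889$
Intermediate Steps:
$M = 745$
$-2467 + \left(\left(-413 + M\right) + 1246\right) = -2467 + \left(\left(-413 + 745\right) + 1246\right) = -2467 + \left(332 + 1246\right) = -2467 + 1578 = -889$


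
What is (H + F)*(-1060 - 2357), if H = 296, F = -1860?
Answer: 5344188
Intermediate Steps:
(H + F)*(-1060 - 2357) = (296 - 1860)*(-1060 - 2357) = -1564*(-3417) = 5344188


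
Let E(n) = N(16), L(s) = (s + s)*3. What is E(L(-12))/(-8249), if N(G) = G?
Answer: -16/8249 ≈ -0.0019396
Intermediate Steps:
L(s) = 6*s (L(s) = (2*s)*3 = 6*s)
E(n) = 16
E(L(-12))/(-8249) = 16/(-8249) = 16*(-1/8249) = -16/8249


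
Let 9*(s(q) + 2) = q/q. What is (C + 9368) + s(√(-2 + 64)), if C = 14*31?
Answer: 88201/9 ≈ 9800.1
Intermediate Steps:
s(q) = -17/9 (s(q) = -2 + (q/q)/9 = -2 + (⅑)*1 = -2 + ⅑ = -17/9)
C = 434
(C + 9368) + s(√(-2 + 64)) = (434 + 9368) - 17/9 = 9802 - 17/9 = 88201/9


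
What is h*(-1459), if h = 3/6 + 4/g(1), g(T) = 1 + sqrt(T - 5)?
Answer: -18967/10 + 11672*I/5 ≈ -1896.7 + 2334.4*I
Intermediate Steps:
g(T) = 1 + sqrt(-5 + T)
h = 1/2 + 4*(1 - 2*I)/5 (h = 3/6 + 4/(1 + sqrt(-5 + 1)) = 3*(1/6) + 4/(1 + sqrt(-4)) = 1/2 + 4/(1 + 2*I) = 1/2 + 4*((1 - 2*I)/5) = 1/2 + 4*(1 - 2*I)/5 ≈ 1.3 - 1.6*I)
h*(-1459) = (13/10 - 8*I/5)*(-1459) = -18967/10 + 11672*I/5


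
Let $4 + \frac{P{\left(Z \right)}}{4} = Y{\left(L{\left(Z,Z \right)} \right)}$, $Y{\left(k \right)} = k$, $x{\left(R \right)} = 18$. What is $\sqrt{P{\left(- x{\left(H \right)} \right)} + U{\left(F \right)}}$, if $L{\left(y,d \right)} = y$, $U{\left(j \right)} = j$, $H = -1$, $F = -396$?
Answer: $22 i \approx 22.0 i$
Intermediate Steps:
$P{\left(Z \right)} = -16 + 4 Z$
$\sqrt{P{\left(- x{\left(H \right)} \right)} + U{\left(F \right)}} = \sqrt{\left(-16 + 4 \left(\left(-1\right) 18\right)\right) - 396} = \sqrt{\left(-16 + 4 \left(-18\right)\right) - 396} = \sqrt{\left(-16 - 72\right) - 396} = \sqrt{-88 - 396} = \sqrt{-484} = 22 i$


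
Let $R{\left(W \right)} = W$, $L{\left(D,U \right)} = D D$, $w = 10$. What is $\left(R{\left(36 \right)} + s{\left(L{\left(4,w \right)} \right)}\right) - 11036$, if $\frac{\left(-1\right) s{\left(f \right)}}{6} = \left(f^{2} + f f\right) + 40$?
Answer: $-14312$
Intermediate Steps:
$L{\left(D,U \right)} = D^{2}$
$s{\left(f \right)} = -240 - 12 f^{2}$ ($s{\left(f \right)} = - 6 \left(\left(f^{2} + f f\right) + 40\right) = - 6 \left(\left(f^{2} + f^{2}\right) + 40\right) = - 6 \left(2 f^{2} + 40\right) = - 6 \left(40 + 2 f^{2}\right) = -240 - 12 f^{2}$)
$\left(R{\left(36 \right)} + s{\left(L{\left(4,w \right)} \right)}\right) - 11036 = \left(36 - \left(240 + 12 \left(4^{2}\right)^{2}\right)\right) - 11036 = \left(36 - \left(240 + 12 \cdot 16^{2}\right)\right) - 11036 = \left(36 - 3312\right) - 11036 = -3276 - 11036 = -14312$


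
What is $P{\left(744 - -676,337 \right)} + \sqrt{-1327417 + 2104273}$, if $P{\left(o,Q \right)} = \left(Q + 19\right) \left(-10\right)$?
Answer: $-3560 + 2 \sqrt{194214} \approx -2678.6$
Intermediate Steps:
$P{\left(o,Q \right)} = -190 - 10 Q$ ($P{\left(o,Q \right)} = \left(19 + Q\right) \left(-10\right) = -190 - 10 Q$)
$P{\left(744 - -676,337 \right)} + \sqrt{-1327417 + 2104273} = \left(-190 - 3370\right) + \sqrt{-1327417 + 2104273} = \left(-190 - 3370\right) + \sqrt{776856} = -3560 + 2 \sqrt{194214}$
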